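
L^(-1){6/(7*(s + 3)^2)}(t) 6*t*exp(-3*t)/7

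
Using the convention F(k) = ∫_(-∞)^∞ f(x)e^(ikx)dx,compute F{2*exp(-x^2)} 2*sqrt(pi)*exp(-k^2/4)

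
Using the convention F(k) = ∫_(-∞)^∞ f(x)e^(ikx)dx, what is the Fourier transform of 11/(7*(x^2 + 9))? 11*pi*exp(-3*Abs(k))/21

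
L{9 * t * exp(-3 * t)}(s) 9/(s + 3)^2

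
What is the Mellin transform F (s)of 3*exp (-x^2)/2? 3*gamma (s/2)/4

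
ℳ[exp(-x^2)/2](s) gamma(s/2)/4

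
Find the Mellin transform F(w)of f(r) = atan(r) -pi*sec(pi*w/2)/(2*w)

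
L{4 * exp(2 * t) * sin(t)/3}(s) 4/(3 * ((s - 2)^2 + 1))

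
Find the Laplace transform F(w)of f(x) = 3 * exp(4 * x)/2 3/(2 * (w - 4))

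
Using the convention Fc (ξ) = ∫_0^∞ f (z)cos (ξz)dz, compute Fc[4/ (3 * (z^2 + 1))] 2 * pi * exp (-ξ)/3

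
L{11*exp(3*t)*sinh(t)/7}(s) 11/(7*((s - 3)^2-1))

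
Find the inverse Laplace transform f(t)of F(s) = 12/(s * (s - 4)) 6 * exp(2 * t) * sinh(2 * t)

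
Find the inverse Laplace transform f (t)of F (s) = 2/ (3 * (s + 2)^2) 2 * t * exp (-2 * t)/3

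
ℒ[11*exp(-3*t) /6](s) 11/(6*(s + 3) ) 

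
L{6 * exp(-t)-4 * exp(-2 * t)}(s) 6/(s + 1)-4/(s + 2)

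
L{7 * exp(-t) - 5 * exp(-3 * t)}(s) 7/(s + 1) - 5/(s + 3)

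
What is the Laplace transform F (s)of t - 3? s^ (-2) - 3/s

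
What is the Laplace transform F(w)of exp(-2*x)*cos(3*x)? (w + 2)/((w + 2)^2 + 9)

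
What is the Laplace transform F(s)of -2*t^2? -4/s^3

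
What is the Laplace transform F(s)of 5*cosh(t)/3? 5*s/(3*(s^2 - 1))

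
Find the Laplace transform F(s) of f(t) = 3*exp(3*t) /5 3/(5*(s - 3) ) 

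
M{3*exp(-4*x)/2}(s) 3*gamma(s)/(2*2^(2*s))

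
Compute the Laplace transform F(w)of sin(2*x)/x atan(2/w)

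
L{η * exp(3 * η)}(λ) (λ - 3)^(-2)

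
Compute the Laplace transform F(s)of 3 3/s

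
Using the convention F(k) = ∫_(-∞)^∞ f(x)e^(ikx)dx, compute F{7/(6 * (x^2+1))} 7 * pi * exp(-Abs(k))/6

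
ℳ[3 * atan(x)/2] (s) -3 * pi * sec(pi * s/2)/(4 * s)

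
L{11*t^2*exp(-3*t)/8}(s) 11/(4*(s+3)^3)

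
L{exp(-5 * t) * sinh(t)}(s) 1/((s + 5)^2 - 1)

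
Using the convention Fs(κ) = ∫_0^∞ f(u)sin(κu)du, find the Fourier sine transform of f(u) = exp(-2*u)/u atan(κ/2)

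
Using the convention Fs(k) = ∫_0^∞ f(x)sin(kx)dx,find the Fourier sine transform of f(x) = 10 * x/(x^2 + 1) 5 * pi * exp(-k)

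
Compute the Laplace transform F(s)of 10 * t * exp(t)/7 10/(7 * (s - 1)^2)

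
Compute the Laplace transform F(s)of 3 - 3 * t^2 3/s - 6/s^3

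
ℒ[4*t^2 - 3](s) 8/s^3 - 3/s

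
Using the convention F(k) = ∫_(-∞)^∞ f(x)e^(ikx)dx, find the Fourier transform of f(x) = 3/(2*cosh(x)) 3*pi/(2*cosh(pi*k/2))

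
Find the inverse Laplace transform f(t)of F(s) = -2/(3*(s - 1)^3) -t^2*exp(t)/3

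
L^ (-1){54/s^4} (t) 9 * t^3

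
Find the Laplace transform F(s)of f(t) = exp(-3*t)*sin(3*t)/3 1/((s + 3)^2 + 9)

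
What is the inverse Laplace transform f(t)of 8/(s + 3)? 8 * exp(-3 * t)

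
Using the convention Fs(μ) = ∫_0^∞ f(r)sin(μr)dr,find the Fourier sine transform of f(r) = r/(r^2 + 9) pi * exp(-3 * μ)/2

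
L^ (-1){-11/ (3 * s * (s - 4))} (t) -11 * exp (2 * t) * sinh (2 * t)/6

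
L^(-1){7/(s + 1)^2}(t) 7*t*exp(-t)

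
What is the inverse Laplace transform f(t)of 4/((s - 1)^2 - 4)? 2*exp(t)*sinh(2*t)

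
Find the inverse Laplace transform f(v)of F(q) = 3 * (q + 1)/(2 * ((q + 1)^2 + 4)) 3 * exp(-v) * cos(2 * v)/2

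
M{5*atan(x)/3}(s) -5*pi*sec(pi*s/2)/(6*s)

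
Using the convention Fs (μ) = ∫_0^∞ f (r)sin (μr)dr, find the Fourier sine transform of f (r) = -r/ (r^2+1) -pi * exp (-μ)/2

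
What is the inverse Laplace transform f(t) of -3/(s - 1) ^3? -3*t^2*exp(t) /2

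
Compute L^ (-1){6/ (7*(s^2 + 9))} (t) 2*sin (3*t)/7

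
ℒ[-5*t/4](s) -5/(4*s^2)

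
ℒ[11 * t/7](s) 11/(7 * s^2) 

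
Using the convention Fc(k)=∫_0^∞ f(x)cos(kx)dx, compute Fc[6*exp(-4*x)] 24/(k^2 + 16)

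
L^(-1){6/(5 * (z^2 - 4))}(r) 3 * sinh(2 * r)/5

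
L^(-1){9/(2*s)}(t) 9/2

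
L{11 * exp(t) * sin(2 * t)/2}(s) 11/((s - 1)^2 + 4)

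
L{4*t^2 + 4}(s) 8/s^3 + 4/s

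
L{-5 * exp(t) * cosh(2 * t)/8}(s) 5 * (1 - s)/(8 * ((s - 1)^2 - 4))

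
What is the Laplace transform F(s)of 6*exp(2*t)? 6/(s - 2)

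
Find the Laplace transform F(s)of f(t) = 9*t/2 9/(2*s^2)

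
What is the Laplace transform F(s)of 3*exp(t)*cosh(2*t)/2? 3*(s - 1)/(2*((s - 1)^2-4))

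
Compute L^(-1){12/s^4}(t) 2*t^3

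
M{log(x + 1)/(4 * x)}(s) -pi * csc(pi * s)/(4 * s - 4)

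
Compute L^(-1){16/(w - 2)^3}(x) 8*x^2*exp(2*x)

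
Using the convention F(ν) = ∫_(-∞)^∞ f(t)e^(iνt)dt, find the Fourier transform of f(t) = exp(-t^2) sqrt(pi) * exp(-ν^2/4)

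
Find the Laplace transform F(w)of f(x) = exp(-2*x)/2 1/(2*(w + 2))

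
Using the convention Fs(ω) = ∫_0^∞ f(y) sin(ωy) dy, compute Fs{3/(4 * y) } 3 * pi/8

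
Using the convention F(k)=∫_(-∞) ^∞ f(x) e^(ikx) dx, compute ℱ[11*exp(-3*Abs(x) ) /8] 33/(4*(k^2 + 9) ) 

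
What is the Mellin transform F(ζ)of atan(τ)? -pi * sec(pi * ζ/2)/(2 * ζ)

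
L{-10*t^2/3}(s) -20/(3*s^3)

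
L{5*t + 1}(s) 5/s^2 + 1/s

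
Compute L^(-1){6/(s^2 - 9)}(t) 2*sinh(3*t)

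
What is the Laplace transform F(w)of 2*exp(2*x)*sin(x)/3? 2/(3*((w - 2)^2 + 1))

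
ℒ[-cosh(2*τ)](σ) -σ/(σ^2 - 4)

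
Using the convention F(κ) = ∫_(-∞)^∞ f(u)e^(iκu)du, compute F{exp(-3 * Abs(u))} 6/(κ^2 + 9)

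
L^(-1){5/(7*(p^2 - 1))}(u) 5*sinh(u)/7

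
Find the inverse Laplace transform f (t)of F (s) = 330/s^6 11*t^5/4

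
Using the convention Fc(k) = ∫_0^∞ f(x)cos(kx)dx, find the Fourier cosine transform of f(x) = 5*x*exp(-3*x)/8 5*(9 - k^2)/(8*(k^2+9)^2)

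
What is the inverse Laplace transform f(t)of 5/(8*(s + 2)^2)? 5*t*exp(-2*t)/8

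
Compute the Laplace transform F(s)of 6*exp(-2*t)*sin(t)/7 6/(7*((s + 2)^2 + 1))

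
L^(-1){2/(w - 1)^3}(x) x^2*exp(x)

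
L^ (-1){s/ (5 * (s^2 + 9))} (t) cos (3 * t)/5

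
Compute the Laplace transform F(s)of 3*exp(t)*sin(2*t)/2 3/((s - 1)^2 + 4)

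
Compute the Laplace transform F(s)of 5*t 5/s^2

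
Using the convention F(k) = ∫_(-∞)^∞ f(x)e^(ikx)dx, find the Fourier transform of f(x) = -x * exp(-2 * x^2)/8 -sqrt(2) * I * sqrt(pi) * k * exp(-k^2/8)/64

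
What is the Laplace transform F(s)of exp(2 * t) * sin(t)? 1/((s - 2)^2 + 1)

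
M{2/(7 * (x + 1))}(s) 2 * pi * csc(pi * s)/7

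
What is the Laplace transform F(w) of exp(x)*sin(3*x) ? 3/((w - 1) ^2 + 9) 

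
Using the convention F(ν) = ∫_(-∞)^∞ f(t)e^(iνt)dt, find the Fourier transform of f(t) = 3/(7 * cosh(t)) 3 * pi/(7 * cosh(pi * ν/2))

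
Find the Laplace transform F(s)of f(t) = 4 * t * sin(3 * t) 24 * s/(s^2+9)^2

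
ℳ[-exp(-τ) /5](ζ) -gamma(ζ) /5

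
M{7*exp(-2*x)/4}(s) 7*gamma(s)/(4*2^s)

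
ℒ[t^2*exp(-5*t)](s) 2/(s+5)^3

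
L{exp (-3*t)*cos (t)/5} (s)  (s + 3)/ (5*( (s + 3)^2 + 1))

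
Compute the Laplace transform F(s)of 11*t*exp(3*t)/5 11/(5*(s - 3)^2)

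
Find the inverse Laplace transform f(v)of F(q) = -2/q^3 -v^2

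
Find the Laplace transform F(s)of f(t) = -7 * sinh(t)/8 -7/(8 * s^2 - 8)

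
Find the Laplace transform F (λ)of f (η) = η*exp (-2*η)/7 1/ (7*(λ + 2)^2)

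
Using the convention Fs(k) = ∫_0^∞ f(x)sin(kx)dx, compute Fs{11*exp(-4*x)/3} 11*k/(3*(k^2 + 16))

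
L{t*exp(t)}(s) (s - 1)^(-2)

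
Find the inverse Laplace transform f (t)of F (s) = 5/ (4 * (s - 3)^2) 5 * t * exp (3 * t)/4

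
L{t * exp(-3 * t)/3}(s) 1/(3 * (s+3)^2)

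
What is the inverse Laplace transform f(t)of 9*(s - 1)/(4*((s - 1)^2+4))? 9*exp(t)*cos(2*t)/4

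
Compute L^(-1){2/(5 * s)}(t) 2/5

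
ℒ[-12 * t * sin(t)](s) -24 * s/(s^2 + 1)^2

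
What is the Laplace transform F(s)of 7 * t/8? 7/(8 * s^2)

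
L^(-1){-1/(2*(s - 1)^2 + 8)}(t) -exp(t)*sin(2*t)/4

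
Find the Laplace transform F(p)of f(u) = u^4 24/p^5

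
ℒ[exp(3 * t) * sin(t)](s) 1/((s - 3)^2 + 1)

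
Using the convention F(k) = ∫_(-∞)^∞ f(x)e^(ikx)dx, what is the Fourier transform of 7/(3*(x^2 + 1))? 7*pi*exp(-Abs(k))/3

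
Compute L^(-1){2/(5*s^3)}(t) t^2/5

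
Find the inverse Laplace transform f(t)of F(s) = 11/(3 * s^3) 11 * t^2/6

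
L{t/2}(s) 1/(2*s^2)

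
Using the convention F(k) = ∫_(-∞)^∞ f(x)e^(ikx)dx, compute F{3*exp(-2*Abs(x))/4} 3/(k^2+4)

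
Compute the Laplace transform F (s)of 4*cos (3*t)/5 4*s/ (5*(s^2 + 9))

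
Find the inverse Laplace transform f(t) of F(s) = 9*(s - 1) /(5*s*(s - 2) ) 9*exp(t)*cosh(t) /5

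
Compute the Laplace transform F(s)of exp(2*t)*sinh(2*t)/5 2/(5*s*(s - 4))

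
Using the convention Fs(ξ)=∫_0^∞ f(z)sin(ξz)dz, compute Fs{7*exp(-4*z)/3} 7*ξ/(3*(ξ^2+16))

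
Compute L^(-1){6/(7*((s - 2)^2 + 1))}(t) 6*exp(2*t)*sin(t)/7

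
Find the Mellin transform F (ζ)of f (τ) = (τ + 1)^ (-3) pi * (ζ - 2) * (ζ - 1)/ (2 * sin (pi * ζ))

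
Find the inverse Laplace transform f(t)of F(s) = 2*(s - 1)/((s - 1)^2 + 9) 2*exp(t)*cos(3*t)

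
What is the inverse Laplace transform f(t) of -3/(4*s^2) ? -3*t/4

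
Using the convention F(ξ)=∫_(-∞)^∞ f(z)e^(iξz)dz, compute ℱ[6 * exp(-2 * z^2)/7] 3 * sqrt(2) * sqrt(pi) * exp(-ξ^2/8)/7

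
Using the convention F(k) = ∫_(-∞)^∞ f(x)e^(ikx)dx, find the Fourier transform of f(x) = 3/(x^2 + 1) 3*pi*exp(-Abs(k))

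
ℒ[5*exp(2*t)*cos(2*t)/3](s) 5*(s - 2)/(3*((s - 2)^2 + 4))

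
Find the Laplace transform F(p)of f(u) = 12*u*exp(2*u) 12/(p - 2)^2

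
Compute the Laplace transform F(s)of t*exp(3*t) (s - 3)^(-2)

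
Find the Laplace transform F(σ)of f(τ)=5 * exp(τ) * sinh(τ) 5/(σ * (σ - 2))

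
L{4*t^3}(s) 24/s^4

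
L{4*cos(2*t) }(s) 4*s/(s^2+4) 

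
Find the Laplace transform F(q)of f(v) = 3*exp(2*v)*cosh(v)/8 3*(q - 2)/(8*((q - 2)^2-1))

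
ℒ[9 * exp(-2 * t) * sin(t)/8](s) 9/(8 * ((s + 2)^2 + 1))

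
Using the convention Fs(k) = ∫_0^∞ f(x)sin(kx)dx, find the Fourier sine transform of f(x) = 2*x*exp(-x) 4*k/(k^2 + 1)^2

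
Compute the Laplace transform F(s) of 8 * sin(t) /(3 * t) 8 * atan(1/s) /3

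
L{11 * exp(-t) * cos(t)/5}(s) 11 * (s + 1)/(5 * ((s + 1)^2 + 1))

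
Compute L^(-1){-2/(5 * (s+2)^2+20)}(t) -exp(-2 * t) * sin(2 * t)/5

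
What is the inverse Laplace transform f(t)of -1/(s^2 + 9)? -sin(3 * t)/3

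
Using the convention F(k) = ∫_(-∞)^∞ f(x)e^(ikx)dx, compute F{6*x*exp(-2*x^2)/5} 3*sqrt(2)*I*sqrt(pi)*k*exp(-k^2/8)/20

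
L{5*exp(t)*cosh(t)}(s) 5*(s - 1)/(s*(s - 2))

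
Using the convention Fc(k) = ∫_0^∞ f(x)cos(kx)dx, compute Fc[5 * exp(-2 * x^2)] 5 * sqrt(2) * sqrt(pi) * exp(-k^2/8)/4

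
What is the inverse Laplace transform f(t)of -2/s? -2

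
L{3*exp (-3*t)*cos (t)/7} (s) 3*(s + 3)/ (7*( (s + 3)^2 + 1))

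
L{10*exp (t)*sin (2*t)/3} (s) 20/ (3*( (s - 1)^2+4))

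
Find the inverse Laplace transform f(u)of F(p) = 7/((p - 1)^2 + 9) 7*exp(u)*sin(3*u)/3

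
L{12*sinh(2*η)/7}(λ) 24/(7*(λ^2 - 4))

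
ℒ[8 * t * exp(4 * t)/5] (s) 8/(5 * (s - 4)^2)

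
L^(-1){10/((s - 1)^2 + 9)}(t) 10 * exp(t) * sin(3 * t)/3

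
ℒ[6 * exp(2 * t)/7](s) 6/(7 * (s - 2))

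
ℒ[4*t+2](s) 4/s^2+2/s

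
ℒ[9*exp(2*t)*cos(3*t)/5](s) 9*(s - 2)/(5*((s - 2)^2 + 9))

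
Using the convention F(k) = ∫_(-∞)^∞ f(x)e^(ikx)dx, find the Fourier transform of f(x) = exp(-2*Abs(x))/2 2/(k^2 + 4)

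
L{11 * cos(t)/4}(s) 11 * s/(4 * (s^2 + 1))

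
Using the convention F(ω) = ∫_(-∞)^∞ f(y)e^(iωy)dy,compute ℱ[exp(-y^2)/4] sqrt(pi) * exp(-ω^2/4)/4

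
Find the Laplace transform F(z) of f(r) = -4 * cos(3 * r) -4 * z/(z^2 + 9) 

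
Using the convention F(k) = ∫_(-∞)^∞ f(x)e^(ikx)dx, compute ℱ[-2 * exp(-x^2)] -2 * sqrt(pi) * exp(-k^2/4)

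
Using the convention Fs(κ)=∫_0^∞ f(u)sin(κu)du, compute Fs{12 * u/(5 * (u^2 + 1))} 6 * pi * exp(-κ)/5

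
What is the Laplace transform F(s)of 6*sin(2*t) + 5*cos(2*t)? 12/(s^2 + 4) + 5*s/(s^2 + 4)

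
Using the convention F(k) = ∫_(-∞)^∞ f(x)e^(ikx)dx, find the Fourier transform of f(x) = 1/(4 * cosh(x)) pi/(4 * cosh(pi * k/2))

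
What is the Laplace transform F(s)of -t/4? -1/(4 * s^2)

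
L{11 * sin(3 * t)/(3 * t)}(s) 11 * atan(3/s)/3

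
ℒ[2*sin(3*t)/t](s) 2*atan(3/s)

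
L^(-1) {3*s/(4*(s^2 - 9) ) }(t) 3*cosh(3*t) /4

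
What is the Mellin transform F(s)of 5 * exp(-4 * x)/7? 5 * gamma(s)/(7 * 4^s)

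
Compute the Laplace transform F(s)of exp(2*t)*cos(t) (s - 2)/((s - 2)^2 + 1)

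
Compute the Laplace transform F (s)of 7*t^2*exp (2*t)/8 7/ (4*(s - 2)^3)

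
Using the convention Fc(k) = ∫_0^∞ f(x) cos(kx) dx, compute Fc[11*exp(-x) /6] 11/(6*(k^2 + 1) ) 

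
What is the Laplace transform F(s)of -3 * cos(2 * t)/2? -3 * s/(2 * s^2+8)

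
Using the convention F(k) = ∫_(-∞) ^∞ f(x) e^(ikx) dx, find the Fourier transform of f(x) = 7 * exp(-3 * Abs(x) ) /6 7/(k^2 + 9) 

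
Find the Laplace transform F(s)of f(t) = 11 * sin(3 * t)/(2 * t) 11 * atan(3/s)/2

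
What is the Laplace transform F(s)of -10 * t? -10/s^2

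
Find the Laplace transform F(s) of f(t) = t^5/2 60/s^6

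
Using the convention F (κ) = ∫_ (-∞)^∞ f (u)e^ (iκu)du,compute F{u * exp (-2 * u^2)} sqrt (2) * I * sqrt (pi) * κ * exp (-κ^2/8)/8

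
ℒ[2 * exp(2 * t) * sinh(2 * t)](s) 4/(s * (s - 4))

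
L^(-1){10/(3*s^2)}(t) 10*t/3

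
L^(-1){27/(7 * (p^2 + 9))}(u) 9 * sin(3 * u)/7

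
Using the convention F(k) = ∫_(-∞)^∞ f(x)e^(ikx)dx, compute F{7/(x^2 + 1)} 7*pi*exp(-Abs(k))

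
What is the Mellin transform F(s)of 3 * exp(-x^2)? 3 * gamma(s/2)/2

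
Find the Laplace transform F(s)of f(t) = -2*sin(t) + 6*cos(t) 6*s/(s^2 + 1)-2/(s^2 + 1)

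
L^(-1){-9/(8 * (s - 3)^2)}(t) -9 * t * exp(3 * t)/8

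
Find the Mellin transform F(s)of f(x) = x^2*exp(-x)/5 gamma(s + 2)/5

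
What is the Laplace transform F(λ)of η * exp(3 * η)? (λ - 3)^(-2)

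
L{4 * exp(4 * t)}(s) 4/(s - 4)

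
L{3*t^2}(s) 6/s^3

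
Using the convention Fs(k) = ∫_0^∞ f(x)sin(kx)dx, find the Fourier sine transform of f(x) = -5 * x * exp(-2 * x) -20 * k/(k^2 + 4)^2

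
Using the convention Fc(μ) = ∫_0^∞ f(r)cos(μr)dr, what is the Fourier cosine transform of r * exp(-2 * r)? (4 - μ^2)/(μ^2 + 4)^2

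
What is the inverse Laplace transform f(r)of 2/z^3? r^2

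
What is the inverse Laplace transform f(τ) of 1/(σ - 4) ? exp(4 * τ) 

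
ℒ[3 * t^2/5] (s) 6/(5 * s^3)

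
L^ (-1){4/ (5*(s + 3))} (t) 4*exp (-3*t)/5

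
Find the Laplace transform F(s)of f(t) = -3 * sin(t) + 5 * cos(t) 5 * s/(s^2 + 1) - 3/(s^2 + 1)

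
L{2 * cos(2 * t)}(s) 2 * s/(s^2 + 4)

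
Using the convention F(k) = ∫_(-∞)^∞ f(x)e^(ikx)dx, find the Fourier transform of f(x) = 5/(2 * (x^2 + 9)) 5 * pi * exp(-3 * Abs(k))/6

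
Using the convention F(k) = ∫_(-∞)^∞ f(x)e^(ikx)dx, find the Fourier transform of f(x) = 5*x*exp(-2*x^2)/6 5*sqrt(2)*I*sqrt(pi)*k*exp(-k^2/8)/48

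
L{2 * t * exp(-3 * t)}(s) 2/(s + 3)^2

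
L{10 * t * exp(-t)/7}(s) 10/(7 * (s + 1)^2)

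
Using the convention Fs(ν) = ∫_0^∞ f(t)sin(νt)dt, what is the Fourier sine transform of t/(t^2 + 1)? pi * exp(-ν)/2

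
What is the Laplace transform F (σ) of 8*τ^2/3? 16/ (3*σ^3) 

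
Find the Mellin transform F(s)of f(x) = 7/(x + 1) 7*pi*csc(pi*s)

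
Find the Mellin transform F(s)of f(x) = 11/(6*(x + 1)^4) 11*gamma(s)*gamma(4 - s)/36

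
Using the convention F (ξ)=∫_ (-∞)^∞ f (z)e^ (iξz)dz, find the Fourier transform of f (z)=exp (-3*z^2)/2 sqrt (3)*sqrt (pi)*exp (-ξ^2/12)/6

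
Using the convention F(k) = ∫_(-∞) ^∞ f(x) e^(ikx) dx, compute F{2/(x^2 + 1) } 2*pi*exp(-Abs(k) ) 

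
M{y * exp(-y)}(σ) gamma(σ+1)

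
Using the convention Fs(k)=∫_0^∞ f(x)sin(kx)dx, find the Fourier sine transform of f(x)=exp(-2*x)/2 k/(2*(k^2 + 4))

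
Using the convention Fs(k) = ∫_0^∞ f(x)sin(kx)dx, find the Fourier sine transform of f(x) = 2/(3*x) pi/3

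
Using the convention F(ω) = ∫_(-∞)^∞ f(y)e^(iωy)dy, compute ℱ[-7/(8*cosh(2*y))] -7*pi/(16*cosh(pi*ω/4))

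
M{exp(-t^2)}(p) gamma(p/2)/2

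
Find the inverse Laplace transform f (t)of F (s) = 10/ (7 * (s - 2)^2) 10 * t * exp (2 * t)/7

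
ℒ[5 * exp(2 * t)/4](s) 5/(4 * (s - 2))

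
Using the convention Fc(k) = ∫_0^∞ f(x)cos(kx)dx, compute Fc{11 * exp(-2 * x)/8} 11/(4 * (k^2 + 4))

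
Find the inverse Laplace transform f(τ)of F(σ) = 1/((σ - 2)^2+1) exp(2*τ)*sin(τ)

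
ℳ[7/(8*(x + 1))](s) 7*pi*csc(pi*s)/8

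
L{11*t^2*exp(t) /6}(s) 11/(3*(s - 1) ^3) 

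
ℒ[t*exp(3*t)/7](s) 1/(7*(s - 3)^2)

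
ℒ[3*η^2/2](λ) 3/λ^3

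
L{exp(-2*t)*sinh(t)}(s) 1/((s + 2)^2 - 1)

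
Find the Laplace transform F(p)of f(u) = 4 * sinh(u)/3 4/(3 * (p^2 - 1))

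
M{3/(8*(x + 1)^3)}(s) 3*pi*(s - 2)*(s - 1)/(16*sin(pi*s))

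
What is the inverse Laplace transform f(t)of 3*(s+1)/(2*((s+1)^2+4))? 3*exp(-t)*cos(2*t)/2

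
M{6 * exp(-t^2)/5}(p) 3 * gamma(p/2)/5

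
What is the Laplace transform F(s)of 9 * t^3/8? 27/(4 * s^4)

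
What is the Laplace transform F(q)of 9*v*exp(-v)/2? 9/(2*(q + 1)^2)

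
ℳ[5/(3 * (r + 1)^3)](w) 5 * pi * (w - 2) * (w - 1)/(6 * sin(pi * w))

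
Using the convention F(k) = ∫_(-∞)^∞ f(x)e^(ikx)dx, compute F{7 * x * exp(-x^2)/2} 7 * I * sqrt(pi) * k * exp(-k^2/4)/4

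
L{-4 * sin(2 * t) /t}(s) -4 * atan(2/s) 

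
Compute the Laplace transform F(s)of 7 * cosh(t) 7 * s/(s^2 - 1)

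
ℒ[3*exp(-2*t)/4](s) 3/(4*(s + 2))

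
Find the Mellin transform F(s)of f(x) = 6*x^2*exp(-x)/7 6*gamma(s+2)/7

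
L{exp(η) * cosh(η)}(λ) (λ - 1)/(λ * (λ - 2))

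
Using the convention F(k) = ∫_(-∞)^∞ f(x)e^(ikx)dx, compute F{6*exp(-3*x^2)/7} 2*sqrt(3)*sqrt(pi)*exp(-k^2/12)/7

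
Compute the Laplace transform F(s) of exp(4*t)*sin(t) 1/((s - 4) ^2 + 1) 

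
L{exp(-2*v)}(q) 1/(q + 2)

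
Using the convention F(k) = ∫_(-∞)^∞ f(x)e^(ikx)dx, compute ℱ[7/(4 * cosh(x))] 7 * pi/(4 * cosh(pi * k/2))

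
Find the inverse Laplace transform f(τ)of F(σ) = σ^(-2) τ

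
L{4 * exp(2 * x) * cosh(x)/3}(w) 4 * (w - 2)/(3 * ((w - 2)^2 - 1))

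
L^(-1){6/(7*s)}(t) 6/7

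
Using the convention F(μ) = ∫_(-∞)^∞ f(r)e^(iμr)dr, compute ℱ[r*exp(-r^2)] I*sqrt(pi)*μ*exp(-μ^2/4)/2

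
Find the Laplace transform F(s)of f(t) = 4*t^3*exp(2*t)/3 8/(s - 2)^4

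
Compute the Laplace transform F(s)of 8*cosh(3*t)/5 8*s/(5*(s^2 - 9))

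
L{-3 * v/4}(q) -3/(4 * q^2)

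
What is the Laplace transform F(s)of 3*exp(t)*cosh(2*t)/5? 3*(s - 1)/(5*((s - 1)^2 - 4))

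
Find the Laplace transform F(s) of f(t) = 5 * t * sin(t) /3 10 * s/(3 * (s^2+1) ^2) 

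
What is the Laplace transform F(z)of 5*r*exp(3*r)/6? 5/(6*(z - 3)^2)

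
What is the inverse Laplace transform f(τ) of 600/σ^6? 5*τ^5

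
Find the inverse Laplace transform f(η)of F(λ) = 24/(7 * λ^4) 4 * η^3/7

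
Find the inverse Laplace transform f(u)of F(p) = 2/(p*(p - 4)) exp(2*u)*sinh(2*u)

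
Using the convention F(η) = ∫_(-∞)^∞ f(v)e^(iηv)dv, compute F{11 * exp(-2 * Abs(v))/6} 22/(3 * (η^2+4))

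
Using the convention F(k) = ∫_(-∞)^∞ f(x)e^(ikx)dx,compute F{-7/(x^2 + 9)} -7 * pi * exp(-3 * Abs(k))/3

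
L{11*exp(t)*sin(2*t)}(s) 22/((s - 1)^2 + 4)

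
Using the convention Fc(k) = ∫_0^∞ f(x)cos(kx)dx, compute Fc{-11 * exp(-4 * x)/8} -11/(2 * k^2 + 32)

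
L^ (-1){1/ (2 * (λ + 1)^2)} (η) η * exp (-η)/2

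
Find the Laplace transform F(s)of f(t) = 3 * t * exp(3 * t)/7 3/(7 * (s - 3)^2)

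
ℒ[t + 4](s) 4/s + s^(-2) 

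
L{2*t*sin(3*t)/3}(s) 4*s/(s^2 + 9)^2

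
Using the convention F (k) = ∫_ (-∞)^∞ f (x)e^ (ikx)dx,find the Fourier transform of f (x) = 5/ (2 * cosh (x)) 5 * pi/ (2 * cosh (pi * k/2))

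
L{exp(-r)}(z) 1/(z + 1)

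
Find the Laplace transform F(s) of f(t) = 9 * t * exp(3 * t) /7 9/(7 * (s - 3) ^2) 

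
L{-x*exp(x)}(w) -1/(w - 1)^2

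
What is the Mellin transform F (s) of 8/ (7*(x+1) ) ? 8*pi*csc (pi*s) /7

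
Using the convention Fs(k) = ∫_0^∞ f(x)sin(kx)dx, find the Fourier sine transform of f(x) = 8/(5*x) 4*pi/5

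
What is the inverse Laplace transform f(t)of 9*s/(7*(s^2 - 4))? 9*cosh(2*t)/7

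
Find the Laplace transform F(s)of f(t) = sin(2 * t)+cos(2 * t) s/(s^2+4)+2/(s^2+4)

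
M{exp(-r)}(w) gamma(w)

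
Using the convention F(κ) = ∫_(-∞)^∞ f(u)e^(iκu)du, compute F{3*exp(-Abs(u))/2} 3/(κ^2+1)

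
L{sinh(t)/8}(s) 1/(8*(s^2 - 1))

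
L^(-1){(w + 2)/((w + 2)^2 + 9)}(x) exp(-2*x)*cos(3*x)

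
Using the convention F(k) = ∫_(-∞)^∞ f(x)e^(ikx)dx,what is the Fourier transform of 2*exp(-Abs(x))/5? 4/(5*(k^2 + 1))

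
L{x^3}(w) 6/w^4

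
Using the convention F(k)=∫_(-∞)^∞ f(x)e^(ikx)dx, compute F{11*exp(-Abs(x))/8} 11/(4*(k^2 + 1))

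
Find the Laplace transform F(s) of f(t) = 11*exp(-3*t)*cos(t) 11*(s + 3) /((s + 3) ^2 + 1) 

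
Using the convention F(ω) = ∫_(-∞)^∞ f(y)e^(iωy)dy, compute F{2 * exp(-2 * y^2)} sqrt(2) * sqrt(pi) * exp(-ω^2/8)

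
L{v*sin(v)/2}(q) q/(q^2 + 1)^2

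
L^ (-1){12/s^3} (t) 6*t^2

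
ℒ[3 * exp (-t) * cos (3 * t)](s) 3 * (s + 1)/ ( (s + 1)^2 + 9)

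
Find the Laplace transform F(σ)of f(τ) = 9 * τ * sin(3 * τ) 54 * σ/(σ^2 + 9)^2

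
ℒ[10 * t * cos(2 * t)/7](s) 10 * (s^2 - 4)/(7 * (s^2 + 4)^2)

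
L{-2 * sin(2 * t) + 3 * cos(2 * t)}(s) 3 * s/(s^2 + 4) - 4/(s^2 + 4)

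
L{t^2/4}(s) 1/(2*s^3)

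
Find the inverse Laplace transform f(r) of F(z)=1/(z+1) exp(-r) 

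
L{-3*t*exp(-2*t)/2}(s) -3/(2*(s + 2)^2)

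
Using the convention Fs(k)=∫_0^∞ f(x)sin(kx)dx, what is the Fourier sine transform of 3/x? 3*pi/2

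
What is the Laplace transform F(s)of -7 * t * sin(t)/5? -14 * s/(5 * (s^2 + 1)^2)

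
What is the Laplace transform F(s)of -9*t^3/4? -27/(2*s^4)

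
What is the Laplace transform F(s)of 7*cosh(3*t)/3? 7*s/(3*(s^2 - 9))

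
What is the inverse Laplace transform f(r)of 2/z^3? r^2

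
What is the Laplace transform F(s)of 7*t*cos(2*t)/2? 7*(s^2 - 4)/(2*(s^2 + 4)^2)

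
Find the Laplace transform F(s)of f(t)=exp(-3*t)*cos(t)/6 (s + 3)/(6*((s + 3)^2 + 1))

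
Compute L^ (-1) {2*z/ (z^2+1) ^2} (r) r*sin (r) 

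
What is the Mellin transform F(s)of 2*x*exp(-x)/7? 2*gamma(s + 1)/7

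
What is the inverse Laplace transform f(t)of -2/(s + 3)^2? -2 * t * exp(-3 * t)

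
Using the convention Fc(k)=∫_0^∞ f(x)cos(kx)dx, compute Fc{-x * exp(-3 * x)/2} (k^2 - 9)/(2 * (k^2 + 9)^2)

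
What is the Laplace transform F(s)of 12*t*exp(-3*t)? 12/(s + 3)^2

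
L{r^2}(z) 2/z^3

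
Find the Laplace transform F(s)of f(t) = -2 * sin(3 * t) -6/(s^2 + 9)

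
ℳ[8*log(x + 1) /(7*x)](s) -8*pi*csc(pi*s) /(7*s - 7) 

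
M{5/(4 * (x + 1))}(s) 5 * pi * csc(pi * s)/4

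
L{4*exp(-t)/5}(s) 4/(5*(s+1))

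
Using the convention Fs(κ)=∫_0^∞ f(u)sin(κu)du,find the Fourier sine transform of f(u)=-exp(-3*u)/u -atan(κ/3)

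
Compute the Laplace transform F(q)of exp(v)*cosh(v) (q - 1)/(q*(q - 2))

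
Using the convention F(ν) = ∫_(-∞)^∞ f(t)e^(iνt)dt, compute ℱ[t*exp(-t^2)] I*sqrt(pi)*ν*exp(-ν^2/4)/2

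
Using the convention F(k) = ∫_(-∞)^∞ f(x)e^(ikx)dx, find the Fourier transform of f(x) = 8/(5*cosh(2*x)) 4*pi/(5*cosh(pi*k/4))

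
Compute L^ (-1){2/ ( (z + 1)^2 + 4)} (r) exp (-r)*sin (2*r)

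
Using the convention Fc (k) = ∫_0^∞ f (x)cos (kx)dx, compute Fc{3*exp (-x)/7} 3/ (7*(k^2 + 1))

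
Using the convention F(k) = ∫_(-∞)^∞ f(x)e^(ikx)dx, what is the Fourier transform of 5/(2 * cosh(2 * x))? 5 * pi/(4 * cosh(pi * k/4))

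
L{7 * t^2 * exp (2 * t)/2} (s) 7/ (s - 2)^3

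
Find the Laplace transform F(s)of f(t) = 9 9/s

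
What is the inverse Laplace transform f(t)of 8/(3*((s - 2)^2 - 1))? 8*exp(2*t)*sinh(t)/3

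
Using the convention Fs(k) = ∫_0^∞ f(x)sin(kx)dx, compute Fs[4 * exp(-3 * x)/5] 4 * k/(5 * (k^2 + 9))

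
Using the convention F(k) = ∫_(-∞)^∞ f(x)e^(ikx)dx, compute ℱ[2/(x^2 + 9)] 2*pi*exp(-3*Abs(k))/3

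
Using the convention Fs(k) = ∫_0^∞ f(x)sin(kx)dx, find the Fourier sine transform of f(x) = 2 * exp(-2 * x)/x 2 * atan(k/2)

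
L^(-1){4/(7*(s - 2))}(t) 4*exp(2*t)/7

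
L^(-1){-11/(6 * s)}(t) -11/6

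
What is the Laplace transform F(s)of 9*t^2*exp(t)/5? 18/(5*(s - 1)^3)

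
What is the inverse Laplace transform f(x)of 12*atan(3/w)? 12*sin(3*x)/x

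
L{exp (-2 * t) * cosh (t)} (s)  (s + 2)/ ( (s + 2)^2 - 1)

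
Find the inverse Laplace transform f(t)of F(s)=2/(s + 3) 2*exp(-3*t)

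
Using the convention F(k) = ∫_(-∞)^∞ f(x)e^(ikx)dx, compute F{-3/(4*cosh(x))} -3*pi/(4*cosh(pi*k/2))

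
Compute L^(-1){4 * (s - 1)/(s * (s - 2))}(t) 4 * exp(t) * cosh(t)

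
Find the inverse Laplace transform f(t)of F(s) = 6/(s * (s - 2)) 6 * exp(t) * sinh(t)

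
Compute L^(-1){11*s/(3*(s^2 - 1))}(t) 11*cosh(t)/3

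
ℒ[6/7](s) 6/(7*s) 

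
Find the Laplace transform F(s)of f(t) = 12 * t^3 72/s^4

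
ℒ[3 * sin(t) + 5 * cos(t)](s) 3/(s^2 + 1) + 5 * s/(s^2 + 1)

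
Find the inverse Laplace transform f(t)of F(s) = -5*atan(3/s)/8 -5*sin(3*t)/(8*t)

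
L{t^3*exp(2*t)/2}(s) 3/(s - 2)^4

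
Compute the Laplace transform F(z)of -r -1/z^2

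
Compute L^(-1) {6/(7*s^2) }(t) 6*t/7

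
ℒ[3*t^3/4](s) 9/(2*s^4)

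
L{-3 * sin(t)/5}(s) -3/(5 * s^2 + 5)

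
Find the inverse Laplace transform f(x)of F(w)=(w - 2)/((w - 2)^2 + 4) exp(2*x)*cos(2*x)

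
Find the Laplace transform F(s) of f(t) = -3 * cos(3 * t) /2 -3 * s/(2 * s^2 + 18) 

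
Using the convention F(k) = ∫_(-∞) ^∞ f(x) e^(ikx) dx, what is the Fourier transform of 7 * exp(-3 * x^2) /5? 7 * sqrt(3) * sqrt(pi) * exp(-k^2/12) /15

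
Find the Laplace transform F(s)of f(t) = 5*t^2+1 10/s^3+1/s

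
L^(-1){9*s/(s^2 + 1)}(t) 9*cos(t)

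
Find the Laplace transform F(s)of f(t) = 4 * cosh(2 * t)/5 4 * s/(5 * (s^2 - 4))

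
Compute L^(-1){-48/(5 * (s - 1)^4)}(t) -8 * t^3 * exp(t)/5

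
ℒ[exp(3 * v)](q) 1/(q - 3)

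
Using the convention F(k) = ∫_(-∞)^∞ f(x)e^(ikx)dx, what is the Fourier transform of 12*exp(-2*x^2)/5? 6*sqrt(2)*sqrt(pi)*exp(-k^2/8)/5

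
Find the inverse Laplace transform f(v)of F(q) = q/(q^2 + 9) cos(3*v)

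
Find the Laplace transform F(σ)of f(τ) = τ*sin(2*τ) 4*σ/(σ^2 + 4)^2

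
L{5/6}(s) 5/(6 * s)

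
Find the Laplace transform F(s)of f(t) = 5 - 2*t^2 5/s - 4/s^3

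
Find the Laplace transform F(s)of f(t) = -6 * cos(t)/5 -6 * s/(5 * s^2+5)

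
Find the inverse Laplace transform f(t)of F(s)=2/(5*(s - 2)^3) t^2*exp(2*t)/5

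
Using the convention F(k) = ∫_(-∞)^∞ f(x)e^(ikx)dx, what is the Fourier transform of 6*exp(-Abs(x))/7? 12/(7*(k^2 + 1))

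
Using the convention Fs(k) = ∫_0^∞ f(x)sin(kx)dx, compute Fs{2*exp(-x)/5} 2*k/(5*(k^2+1))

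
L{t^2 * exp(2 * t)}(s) 2/(s - 2)^3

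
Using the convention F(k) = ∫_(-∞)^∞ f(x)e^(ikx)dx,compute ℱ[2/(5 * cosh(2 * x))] pi/(5 * cosh(pi * k/4))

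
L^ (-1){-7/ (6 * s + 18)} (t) -7 * exp (-3 * t)/6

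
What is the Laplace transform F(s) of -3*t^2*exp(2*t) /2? -3/(s - 2) ^3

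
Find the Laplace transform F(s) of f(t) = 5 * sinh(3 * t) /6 5/(2 * (s^2 - 9) ) 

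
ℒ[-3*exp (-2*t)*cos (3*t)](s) 3*(-s - 2) / ( (s + 2) ^2 + 9) 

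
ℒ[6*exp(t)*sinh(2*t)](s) 12/((s - 1)^2 - 4)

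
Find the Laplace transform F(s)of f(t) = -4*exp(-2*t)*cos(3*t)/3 4*(-s - 2)/(3*((s + 2)^2 + 9))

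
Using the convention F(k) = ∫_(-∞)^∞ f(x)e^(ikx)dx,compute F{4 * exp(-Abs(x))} 8/(k^2 + 1)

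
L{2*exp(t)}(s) 2/(s - 1)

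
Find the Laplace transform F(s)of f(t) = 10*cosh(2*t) 10*s/(s^2 - 4)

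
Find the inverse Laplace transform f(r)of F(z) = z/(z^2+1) cos(r)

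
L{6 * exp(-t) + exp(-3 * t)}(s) 6/(s + 1) + 1/(s + 3)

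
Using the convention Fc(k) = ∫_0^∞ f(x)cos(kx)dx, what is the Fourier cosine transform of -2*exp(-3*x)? -6/(k^2+9)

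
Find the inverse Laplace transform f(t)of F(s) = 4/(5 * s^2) 4 * t/5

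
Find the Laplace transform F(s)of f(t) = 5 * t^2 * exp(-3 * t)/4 5/(2 * (s + 3)^3)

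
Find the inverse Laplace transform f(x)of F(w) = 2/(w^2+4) sin(2*x)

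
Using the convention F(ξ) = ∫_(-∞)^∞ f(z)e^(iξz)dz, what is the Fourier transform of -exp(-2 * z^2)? -sqrt(2) * sqrt(pi) * exp(-ξ^2/8)/2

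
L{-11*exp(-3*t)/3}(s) -11/(3*s + 9)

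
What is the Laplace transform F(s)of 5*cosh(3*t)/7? 5*s/(7*(s^2 - 9))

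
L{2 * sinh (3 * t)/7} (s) 6/ (7 * (s^2 - 9))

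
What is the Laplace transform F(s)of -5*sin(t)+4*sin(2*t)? 8/(s^2+4) - 5/(s^2+1)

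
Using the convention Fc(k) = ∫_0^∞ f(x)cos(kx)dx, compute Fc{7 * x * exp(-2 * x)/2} 7 * (4 - k^2)/(2 * (k^2 + 4)^2)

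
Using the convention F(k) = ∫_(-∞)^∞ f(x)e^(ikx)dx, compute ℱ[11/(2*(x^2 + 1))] 11*pi*exp(-Abs(k))/2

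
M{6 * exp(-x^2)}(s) 3 * gamma(s/2)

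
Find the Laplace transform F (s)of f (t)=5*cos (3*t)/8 5*s/ (8*(s^2+9))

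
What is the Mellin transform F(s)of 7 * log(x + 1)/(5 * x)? -7 * pi * csc(pi * s)/(5 * s - 5)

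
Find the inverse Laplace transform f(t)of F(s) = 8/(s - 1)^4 4*t^3*exp(t)/3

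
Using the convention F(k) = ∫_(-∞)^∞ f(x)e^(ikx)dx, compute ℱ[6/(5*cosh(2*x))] 3*pi/(5*cosh(pi*k/4))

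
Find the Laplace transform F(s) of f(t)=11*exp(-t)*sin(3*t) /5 33/(5*((s + 1) ^2 + 9) ) 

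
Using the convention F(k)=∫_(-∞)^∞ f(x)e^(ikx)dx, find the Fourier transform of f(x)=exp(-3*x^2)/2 sqrt(3)*sqrt(pi)*exp(-k^2/12)/6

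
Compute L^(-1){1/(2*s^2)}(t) t/2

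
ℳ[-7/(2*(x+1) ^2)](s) 7*pi*(s - 1) /(2*sin(pi*s) ) 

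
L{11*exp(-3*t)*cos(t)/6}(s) 11*(s + 3)/(6*((s + 3)^2 + 1))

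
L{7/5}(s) 7/(5*s)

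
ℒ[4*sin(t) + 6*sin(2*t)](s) 12/(s^2 + 4) + 4/(s^2 + 1)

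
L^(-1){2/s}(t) 2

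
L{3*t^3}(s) 18/s^4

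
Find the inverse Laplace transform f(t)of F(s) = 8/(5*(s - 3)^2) 8*t*exp(3*t)/5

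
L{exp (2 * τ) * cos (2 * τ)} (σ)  (σ - 2)/ ( (σ - 2)^2 + 4)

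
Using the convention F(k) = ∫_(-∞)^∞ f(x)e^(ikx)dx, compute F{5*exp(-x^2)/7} 5*sqrt(pi)*exp(-k^2/4)/7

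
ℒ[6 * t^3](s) 36/s^4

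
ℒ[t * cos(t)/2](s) (s^2 - 1)/(2 * (s^2 + 1)^2)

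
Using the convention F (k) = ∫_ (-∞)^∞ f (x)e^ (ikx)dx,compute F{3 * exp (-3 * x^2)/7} sqrt (3) * sqrt (pi) * exp (-k^2/12)/7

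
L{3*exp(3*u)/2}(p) 3/(2*(p - 3))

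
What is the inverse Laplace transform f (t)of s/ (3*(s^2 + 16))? cos (4*t)/3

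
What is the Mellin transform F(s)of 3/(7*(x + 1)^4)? gamma(s)*gamma(4 - s)/14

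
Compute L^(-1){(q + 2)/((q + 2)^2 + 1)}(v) exp(-2*v)*cos(v)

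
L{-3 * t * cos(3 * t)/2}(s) 3 * (9 - s^2)/(2 * (s^2 + 9)^2)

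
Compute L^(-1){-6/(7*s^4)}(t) -t^3/7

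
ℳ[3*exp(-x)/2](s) 3*gamma(s)/2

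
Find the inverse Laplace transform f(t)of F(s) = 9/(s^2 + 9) 3 * sin(3 * t)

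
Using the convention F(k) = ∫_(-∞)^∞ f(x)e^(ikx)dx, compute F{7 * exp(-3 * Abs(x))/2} 21/(k^2 + 9)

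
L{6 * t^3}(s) 36/s^4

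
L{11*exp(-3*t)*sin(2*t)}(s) 22/((s + 3)^2 + 4)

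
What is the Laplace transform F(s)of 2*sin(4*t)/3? 8/(3*(s^2 + 16))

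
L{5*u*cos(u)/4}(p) 5*(p^2 - 1)/(4*(p^2 + 1)^2)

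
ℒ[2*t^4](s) 48/s^5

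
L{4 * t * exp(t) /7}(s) 4/(7 * (s - 1) ^2) 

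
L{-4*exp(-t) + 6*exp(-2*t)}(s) 6/(s + 2) - 4/(s + 1)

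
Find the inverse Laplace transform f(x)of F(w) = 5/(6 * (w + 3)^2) 5 * x * exp(-3 * x)/6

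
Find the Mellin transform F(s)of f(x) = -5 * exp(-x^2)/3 -5 * gamma(s/2)/6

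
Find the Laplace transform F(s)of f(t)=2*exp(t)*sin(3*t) 6/((s - 1)^2 + 9)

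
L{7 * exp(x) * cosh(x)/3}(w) 7 * (w - 1)/(3 * w * (w - 2))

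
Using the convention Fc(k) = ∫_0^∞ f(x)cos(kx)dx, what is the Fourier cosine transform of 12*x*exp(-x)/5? 12*(1 - k^2)/(5*(k^2 + 1)^2)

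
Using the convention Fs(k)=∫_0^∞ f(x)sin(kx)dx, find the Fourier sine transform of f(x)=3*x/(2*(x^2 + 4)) 3*pi*exp(-2*k)/4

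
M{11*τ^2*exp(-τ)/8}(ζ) 11*gamma(ζ + 2)/8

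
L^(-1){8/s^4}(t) 4 * t^3/3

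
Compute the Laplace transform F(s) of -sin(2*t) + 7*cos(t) 7*s/(s^2 + 1)-2/(s^2 + 4) 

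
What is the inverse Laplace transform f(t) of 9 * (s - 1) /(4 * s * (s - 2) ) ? 9 * exp(t) * cosh(t) /4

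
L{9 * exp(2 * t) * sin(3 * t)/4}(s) 27/(4 * ((s - 2)^2 + 9))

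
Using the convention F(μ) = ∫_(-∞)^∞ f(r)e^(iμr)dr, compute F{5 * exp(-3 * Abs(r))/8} 15/(4 * (μ^2 + 9))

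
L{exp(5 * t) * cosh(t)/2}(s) (s - 5)/(2 * ((s - 5)^2 - 1))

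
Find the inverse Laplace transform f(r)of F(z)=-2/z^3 -r^2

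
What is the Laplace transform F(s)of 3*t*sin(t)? 6*s/(s^2 + 1)^2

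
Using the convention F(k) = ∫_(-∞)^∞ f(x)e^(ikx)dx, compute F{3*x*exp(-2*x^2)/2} 3*sqrt(2)*I*sqrt(pi)*k*exp(-k^2/8)/16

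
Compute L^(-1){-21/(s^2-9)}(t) -7 * sinh(3 * t)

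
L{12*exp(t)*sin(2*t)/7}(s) 24/(7*((s - 1)^2+4))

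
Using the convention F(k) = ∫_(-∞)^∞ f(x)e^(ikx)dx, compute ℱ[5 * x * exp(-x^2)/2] 5 * I * sqrt(pi) * k * exp(-k^2/4)/4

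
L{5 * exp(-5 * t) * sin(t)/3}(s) 5/(3 * ((s + 5)^2 + 1))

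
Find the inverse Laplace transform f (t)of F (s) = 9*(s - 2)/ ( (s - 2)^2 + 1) 9*exp (2*t)*cos (t)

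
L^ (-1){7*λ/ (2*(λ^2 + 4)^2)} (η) 7*η*sin (2*η)/8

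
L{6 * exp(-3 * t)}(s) 6/(s + 3)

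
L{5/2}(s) 5/(2 * s)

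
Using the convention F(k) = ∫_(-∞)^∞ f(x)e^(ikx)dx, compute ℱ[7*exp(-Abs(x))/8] 7/(4*(k^2 + 1))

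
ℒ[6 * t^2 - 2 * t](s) 12/s^3 - 2/s^2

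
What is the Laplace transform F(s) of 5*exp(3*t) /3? 5/(3*(s - 3) ) 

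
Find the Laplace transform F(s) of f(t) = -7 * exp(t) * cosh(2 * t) 7 * (1 - s) /((s - 1) ^2 - 4) 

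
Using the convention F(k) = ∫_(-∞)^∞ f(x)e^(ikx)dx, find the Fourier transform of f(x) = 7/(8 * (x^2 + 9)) 7 * pi * exp(-3 * Abs(k))/24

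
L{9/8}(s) 9/(8*s)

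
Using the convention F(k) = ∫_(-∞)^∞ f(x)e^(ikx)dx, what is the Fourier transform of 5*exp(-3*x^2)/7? 5*sqrt(3)*sqrt(pi)*exp(-k^2/12)/21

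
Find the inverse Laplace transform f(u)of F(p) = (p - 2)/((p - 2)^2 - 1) exp(2*u)*cosh(u)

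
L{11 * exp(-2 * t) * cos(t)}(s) 11 * (s + 2)/((s + 2)^2 + 1)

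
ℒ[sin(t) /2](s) 1/(2 * (s^2 + 1) ) 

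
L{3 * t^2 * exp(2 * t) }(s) 6/(s - 2) ^3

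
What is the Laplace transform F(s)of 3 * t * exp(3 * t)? 3/(s - 3)^2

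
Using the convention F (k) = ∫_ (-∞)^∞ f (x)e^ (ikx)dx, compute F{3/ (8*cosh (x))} 3*pi/ (8*cosh (pi*k/2))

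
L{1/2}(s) 1/(2 * s)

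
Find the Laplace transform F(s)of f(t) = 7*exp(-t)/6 7/(6*(s+1))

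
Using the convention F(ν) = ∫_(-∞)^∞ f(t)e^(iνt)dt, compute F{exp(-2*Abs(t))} 4/(ν^2 + 4)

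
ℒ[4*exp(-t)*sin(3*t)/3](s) 4/((s + 1)^2 + 9)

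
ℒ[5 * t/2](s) 5/(2 * s^2) 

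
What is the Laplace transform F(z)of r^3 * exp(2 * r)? 6/(z - 2)^4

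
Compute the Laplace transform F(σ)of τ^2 2/σ^3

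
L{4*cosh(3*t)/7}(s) 4*s/(7*(s^2 - 9))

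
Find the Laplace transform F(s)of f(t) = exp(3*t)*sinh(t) 1/((s - 3)^2 - 1)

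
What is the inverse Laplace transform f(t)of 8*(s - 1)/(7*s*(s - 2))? 8*exp(t)*cosh(t)/7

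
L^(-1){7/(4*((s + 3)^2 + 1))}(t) 7*exp(-3*t)*sin(t)/4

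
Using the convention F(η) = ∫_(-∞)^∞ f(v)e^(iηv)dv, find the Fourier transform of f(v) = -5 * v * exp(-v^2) -5 * I * sqrt(pi) * η * exp(-η^2/4)/2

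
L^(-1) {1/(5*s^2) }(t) t/5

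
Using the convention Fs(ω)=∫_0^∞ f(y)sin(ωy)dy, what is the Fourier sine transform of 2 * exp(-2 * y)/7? 2 * ω/(7 * (ω^2 + 4))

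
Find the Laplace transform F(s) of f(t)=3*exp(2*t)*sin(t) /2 3/(2*((s - 2) ^2 + 1) ) 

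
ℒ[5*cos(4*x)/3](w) 5*w/(3*(w^2 + 16))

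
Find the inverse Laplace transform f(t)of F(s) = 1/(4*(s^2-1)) sinh(t)/4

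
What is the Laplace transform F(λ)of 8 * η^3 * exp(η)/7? 48/(7 * (λ - 1)^4)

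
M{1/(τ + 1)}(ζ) pi * csc(pi * ζ)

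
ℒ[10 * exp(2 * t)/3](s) 10/(3 * (s - 2))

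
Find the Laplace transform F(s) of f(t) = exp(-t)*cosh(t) (s + 1) /(s*(s + 2) ) 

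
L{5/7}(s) 5/(7*s)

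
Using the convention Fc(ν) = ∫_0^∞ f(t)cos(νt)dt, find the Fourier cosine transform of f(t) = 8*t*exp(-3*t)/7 8*(9 - ν^2)/(7*(ν^2 + 9)^2)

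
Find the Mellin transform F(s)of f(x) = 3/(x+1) 3*pi*csc(pi*s)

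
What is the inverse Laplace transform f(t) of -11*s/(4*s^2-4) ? -11*cosh(t) /4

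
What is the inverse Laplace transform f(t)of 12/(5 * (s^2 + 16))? 3 * sin(4 * t)/5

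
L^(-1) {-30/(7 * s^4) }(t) -5 * t^3/7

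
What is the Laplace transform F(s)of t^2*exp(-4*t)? 2/(s + 4)^3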